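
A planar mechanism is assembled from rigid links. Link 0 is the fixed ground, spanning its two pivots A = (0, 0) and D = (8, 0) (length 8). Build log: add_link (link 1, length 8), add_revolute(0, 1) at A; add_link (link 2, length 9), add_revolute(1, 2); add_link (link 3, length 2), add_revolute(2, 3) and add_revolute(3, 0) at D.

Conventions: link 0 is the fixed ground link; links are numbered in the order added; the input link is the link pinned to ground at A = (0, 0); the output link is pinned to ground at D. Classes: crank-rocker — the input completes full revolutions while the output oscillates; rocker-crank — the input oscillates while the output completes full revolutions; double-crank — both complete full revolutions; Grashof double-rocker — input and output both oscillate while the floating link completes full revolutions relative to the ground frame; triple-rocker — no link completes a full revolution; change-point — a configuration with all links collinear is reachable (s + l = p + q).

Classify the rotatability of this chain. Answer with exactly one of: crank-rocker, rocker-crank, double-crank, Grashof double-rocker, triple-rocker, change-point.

lengths: ground=8, input=8, coupler=9, output=2
sorted: s=2 (shortest), l=9 (longest), p+q=16
s + l = 11 vs p + q = 16
s + l < p + q (Grashof) with shortest = output link → rocker-crank

rocker-crank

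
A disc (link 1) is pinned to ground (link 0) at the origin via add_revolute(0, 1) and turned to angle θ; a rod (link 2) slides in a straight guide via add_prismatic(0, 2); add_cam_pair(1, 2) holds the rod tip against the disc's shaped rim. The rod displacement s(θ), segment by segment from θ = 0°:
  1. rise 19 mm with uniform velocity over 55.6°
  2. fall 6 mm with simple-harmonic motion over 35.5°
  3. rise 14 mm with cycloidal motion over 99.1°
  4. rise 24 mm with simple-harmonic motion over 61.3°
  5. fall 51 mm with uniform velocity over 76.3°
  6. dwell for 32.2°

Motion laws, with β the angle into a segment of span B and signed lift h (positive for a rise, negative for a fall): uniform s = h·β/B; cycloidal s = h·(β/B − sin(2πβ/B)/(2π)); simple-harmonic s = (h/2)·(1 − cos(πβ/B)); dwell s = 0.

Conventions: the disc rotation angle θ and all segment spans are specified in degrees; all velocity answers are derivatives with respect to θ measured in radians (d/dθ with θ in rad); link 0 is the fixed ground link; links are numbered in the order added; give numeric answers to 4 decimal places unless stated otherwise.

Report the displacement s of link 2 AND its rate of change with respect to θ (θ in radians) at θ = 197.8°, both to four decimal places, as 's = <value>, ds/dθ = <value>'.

segment 1 (0° to 55.6°, uniform, h = 19) is passed completely: s = 0.0000 + (19) = 19.0000
segment 2 (55.6° to 91.1°, simple-harmonic, h = -6) is passed completely: s = 19.0000 + (-6) = 13.0000
segment 3 (91.1° to 190.2°, cycloidal, h = 14) is passed completely: s = 13.0000 + (14) = 27.0000
θ = 197.8° falls in segment 4 (190.2° to 251.5°, simple-harmonic, h = 24): β = 197.8 − 190.2 = 7.6°, B = 61.3°; Δs = 24/2·(1 − cos(π·0.1240)) = 0.8988; s = 27.0000 + 0.8988 = 27.8988
velocity in seg [190.2°–251.5°] (simple-harmonic), θ in radians: β = 7.6° = 0.1326 rad, B = 61.3° = 1.0699 rad; ds/dθ = (πh/(2B)) sin(πβ/B) = (π·24/(2·1.0699)) sin(π·0.1240) = 13.380097 mm/rad

s = 27.8988, ds/dθ = 13.3801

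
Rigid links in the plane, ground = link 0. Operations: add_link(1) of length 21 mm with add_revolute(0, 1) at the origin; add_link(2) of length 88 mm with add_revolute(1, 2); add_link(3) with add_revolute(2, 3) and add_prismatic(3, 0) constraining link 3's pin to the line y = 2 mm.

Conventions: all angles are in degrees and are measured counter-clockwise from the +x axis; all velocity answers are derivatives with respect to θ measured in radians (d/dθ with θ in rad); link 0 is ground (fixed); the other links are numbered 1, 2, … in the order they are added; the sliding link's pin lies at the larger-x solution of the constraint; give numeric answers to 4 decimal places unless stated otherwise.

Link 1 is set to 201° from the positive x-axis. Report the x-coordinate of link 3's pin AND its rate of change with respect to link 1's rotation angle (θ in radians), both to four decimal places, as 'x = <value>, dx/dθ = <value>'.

geometry: r = 21 mm, L = 88 mm, e = 2 mm
crank pin P = (r cos θ, r sin θ) = (-19.605189, -7.525727)
h = r sin θ − e = -7.525727 − 2 = -9.525727
x = r cos θ + √(L² − h²) = -19.605189 + 87.482916 = 67.877727
dx/dθ = −r sin θ − h·r cos θ/√(L² − h²) (θ in radians; h = -9.525727) = 5.390982

x = 67.8777, dx/dθ = 5.3910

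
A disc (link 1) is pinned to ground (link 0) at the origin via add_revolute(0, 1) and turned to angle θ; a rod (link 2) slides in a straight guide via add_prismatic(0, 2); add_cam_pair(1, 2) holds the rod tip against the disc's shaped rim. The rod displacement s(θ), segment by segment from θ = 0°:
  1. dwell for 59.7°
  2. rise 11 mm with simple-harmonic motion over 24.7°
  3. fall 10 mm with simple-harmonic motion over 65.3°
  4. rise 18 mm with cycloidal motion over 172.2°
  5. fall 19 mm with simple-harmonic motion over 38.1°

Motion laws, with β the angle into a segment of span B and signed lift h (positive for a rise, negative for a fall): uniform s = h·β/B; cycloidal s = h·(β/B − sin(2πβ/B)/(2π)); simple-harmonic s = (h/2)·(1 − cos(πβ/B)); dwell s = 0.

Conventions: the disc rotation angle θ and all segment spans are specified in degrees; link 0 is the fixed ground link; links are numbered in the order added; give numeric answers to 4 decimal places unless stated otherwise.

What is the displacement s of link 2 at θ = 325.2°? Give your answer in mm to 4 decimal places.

segment 1 (0° to 59.7°, dwell): s unchanged at 0.0000
segment 2 (59.7° to 84.4°, simple-harmonic, h = 11) is passed completely: s = 0.0000 + (11) = 11.0000
segment 3 (84.4° to 149.7°, simple-harmonic, h = -10) is passed completely: s = 11.0000 + (-10) = 1.0000
segment 4 (149.7° to 321.9°, cycloidal, h = 18) is passed completely: s = 1.0000 + (18) = 19.0000
θ = 325.2° falls in segment 5 (321.9° to 360°, simple-harmonic, h = -19): β = 325.2 − 321.9 = 3.3°, B = 38.1°; Δs = -19/2·(1 − cos(π·0.0866)) = -0.3495; s = 19.0000 − 0.3495 = 18.6505

18.6505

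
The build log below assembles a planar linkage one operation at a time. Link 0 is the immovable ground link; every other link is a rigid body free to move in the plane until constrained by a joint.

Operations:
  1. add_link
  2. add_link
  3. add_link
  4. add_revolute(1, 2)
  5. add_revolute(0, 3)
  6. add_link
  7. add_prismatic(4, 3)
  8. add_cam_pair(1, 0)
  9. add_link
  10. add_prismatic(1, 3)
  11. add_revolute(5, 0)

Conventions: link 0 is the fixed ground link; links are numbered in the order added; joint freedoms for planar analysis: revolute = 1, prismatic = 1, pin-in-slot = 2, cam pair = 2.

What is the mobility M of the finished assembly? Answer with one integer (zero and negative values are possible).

L=1 J1=0 J2=0
add link → L=2 J1=0 J2=0
add link → L=3 J1=0 J2=0
add link → L=4 J1=0 J2=0
R@1,2 dof=1 J1 → L=4 J1=1 J2=0
R@0,3 dof=1 J1 → L=4 J1=2 J2=0
add link → L=5 J1=2 J2=0
P@4,3 dof=1 J1 → L=5 J1=3 J2=0
C@1,0 dof=2 J2 → L=5 J1=3 J2=1
add link → L=6 J1=3 J2=1
P@1,3 dof=1 J1 → L=6 J1=4 J2=1
R@5,0 dof=1 J1 → L=6 J1=5 J2=1
M=3(L−1)−2J1−J2=3·5−2·5−1=4

M = 4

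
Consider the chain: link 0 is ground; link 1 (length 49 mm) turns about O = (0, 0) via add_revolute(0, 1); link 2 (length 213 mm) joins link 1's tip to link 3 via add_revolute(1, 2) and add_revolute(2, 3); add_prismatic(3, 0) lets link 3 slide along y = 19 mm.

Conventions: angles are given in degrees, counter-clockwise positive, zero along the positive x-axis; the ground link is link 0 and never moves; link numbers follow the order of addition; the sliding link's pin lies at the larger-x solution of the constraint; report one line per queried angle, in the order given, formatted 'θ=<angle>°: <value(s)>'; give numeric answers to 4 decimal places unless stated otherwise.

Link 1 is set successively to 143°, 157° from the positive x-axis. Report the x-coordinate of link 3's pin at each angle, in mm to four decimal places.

geometry: r = 49 mm, L = 213 mm, e = 19 mm
θ=143°: crank pin P = (r cos θ, r sin θ) = (-39.133140, 29.488936)
θ=143°: h = r sin θ − e = 29.488936 − 19 = 10.488936
θ=143°: x = r cos θ + √(L² − h²) = -39.133140 + 212.741586 = 173.608446
θ=157°: crank pin P = (r cos θ, r sin θ) = (-45.104738, 19.145825)
θ=157°: h = r sin θ − e = 19.145825 − 19 = 0.145825
θ=157°: x = r cos θ + √(L² − h²) = -45.104738 + 212.999950 = 167.895212

θ=143°: 173.6084
θ=157°: 167.8952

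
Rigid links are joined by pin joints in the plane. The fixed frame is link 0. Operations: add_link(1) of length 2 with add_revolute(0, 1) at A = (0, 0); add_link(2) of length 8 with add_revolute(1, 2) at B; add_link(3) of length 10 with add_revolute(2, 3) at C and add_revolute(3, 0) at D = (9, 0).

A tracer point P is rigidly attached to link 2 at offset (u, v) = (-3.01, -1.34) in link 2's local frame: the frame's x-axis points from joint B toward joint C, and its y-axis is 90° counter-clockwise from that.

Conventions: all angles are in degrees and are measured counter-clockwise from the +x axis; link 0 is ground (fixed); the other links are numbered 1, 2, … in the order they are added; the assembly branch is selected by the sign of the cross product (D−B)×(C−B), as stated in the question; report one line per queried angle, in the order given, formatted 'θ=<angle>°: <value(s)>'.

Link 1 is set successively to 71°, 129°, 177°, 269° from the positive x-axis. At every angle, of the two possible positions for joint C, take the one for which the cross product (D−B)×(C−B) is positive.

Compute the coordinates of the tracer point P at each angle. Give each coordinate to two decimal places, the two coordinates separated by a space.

A=(0,0), D=(9.00,0)
θ=71°: B = A + 2.00·(cos71°, sin71°) = (0.6511, 1.8910)
θ=71°: |BD| = 8.5603
θ=71°: circle(B,8.00) ∩ circle(D,10.00): a=2.1775, h=7.6980
θ=71°:   candidates: C₊=(4.4753,8.9178) cross=65.897; C₋=(1.0743,-6.0978) cross=-65.897
θ=71°:   branch + wants cross > 0 → take C=(4.4753,8.9178) (cross=65.897)
θ=71°: ex = (C−B)/|BC| = (0.4780,0.8783); ey = (-0.8783,0.4780)
θ=71°: P = B + -3.01·ex + -1.34·ey = (0.3893,-1.3933)
θ=129°: B = A + 2.00·(cos129°, sin129°) = (-1.2586, 1.5543)
θ=129°: |BD| = 10.3757
θ=129°: circle(B,8.00) ∩ circle(D,10.00): a=3.4530, h=7.2164
θ=129°:   candidates: C₊=(3.2365,8.1720) cross=74.875; C₋=(1.0744,-6.0980) cross=-74.875
θ=129°:   branch + wants cross > 0 → take C=(3.2365,8.1720) (cross=74.875)
θ=129°: ex = (C−B)/|BC| = (0.5619,0.8272); ey = (-0.8272,0.5619)
θ=129°: P = B + -3.01·ex + -1.34·ey = (-1.8415,-1.6886)
θ=177°: B = A + 2.00·(cos177°, sin177°) = (-1.9973, 0.1047)
θ=177°: |BD| = 10.9978
θ=177°: circle(B,8.00) ∩ circle(D,10.00): a=3.8622, h=7.0060
θ=177°:   candidates: C₊=(1.9314,7.0736) cross=77.050; C₋=(1.7981,-6.9377) cross=-77.050
θ=177°:   branch + wants cross > 0 → take C=(1.9314,7.0736) (cross=77.050)
θ=177°: ex = (C−B)/|BC| = (0.4911,0.8711); ey = (-0.8711,0.4911)
θ=177°: P = B + -3.01·ex + -1.34·ey = (-2.3081,-3.1754)
θ=269°: B = A + 2.00·(cos269°, sin269°) = (-0.0349, -1.9997)
θ=269°: |BD| = 9.2536
θ=269°: circle(B,8.00) ∩ circle(D,10.00): a=2.6816, h=7.5372
θ=269°:   candidates: C₊=(0.9545,5.9389) cross=69.746; C₋=(4.2121,-8.7793) cross=-69.746
θ=269°:   branch + wants cross > 0 → take C=(0.9545,5.9389) (cross=69.746)
θ=269°: ex = (C−B)/|BC| = (0.1237,0.9923); ey = (-0.9923,0.1237)
θ=269°: P = B + -3.01·ex + -1.34·ey = (0.9225,-5.1523)

θ=71°: 0.39 -1.39
θ=129°: -1.84 -1.69
θ=177°: -2.31 -3.18
θ=269°: 0.92 -5.15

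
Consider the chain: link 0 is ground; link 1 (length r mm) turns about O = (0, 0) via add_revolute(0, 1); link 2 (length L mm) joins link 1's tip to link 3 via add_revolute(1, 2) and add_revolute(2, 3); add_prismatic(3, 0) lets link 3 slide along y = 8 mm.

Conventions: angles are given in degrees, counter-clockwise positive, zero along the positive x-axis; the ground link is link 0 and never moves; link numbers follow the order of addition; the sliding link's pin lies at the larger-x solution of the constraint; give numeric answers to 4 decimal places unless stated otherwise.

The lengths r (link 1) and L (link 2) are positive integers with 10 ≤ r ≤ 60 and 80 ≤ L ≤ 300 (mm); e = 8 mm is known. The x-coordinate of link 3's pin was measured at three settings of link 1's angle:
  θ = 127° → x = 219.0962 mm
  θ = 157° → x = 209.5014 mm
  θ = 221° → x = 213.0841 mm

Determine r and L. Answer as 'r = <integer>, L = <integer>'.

constraint per measurement: (x − r cos θ)² + (r sin θ − e)² = L²
subtracting the θ₁ and θ₂ equations cancels the r² and L² terms:
r = (x₁² − x₂²) / (2[(x₁cos θ₁ + e sin θ₁) − (x₂cos θ₂ + e sin θ₂)]) = 32.0000 → r = 32
L² = (x₁ − r cos θ₁)² + (r sin θ₁ − e)² = 57120.9881 → L = 239.0000 → L = 239
check at θ₃=221°: x = 213.0841 (printed 213.0841) ✓

r = 32, L = 239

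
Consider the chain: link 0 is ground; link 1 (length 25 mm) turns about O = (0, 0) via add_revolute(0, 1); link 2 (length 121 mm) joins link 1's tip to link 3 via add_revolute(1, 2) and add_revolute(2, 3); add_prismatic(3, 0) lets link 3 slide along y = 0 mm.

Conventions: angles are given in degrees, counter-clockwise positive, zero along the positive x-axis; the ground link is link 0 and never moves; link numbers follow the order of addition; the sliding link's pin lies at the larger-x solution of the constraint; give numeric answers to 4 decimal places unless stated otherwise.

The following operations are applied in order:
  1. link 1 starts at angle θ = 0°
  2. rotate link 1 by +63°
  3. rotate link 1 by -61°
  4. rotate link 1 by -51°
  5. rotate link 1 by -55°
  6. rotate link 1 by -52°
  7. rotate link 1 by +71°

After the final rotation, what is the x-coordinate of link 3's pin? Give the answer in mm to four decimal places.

geometry: r = 25 mm, L = 121 mm, e = 0 mm; θ starts at 0°
rotate link 1 by +63°: θ ← 0° +63° = 63°
rotate link 1 by -61°: θ ← 63° -61° = 2°
rotate link 1 by -51°: θ ← 2° -51° = -49°
rotate link 1 by -55°: θ ← -49° -55° = -104°
rotate link 1 by -52°: θ ← -104° -52° = -156°
rotate link 1 by +71°: θ ← -156° +71° = -85°
crank pin P = (r cos θ, r sin θ) = (2.178894, -24.904867)
h = r sin θ − e = -24.904867 − 0 = -24.904867
x = r cos θ + √(L² − h²) = 2.178894 + 118.409238 = 120.588131

120.5881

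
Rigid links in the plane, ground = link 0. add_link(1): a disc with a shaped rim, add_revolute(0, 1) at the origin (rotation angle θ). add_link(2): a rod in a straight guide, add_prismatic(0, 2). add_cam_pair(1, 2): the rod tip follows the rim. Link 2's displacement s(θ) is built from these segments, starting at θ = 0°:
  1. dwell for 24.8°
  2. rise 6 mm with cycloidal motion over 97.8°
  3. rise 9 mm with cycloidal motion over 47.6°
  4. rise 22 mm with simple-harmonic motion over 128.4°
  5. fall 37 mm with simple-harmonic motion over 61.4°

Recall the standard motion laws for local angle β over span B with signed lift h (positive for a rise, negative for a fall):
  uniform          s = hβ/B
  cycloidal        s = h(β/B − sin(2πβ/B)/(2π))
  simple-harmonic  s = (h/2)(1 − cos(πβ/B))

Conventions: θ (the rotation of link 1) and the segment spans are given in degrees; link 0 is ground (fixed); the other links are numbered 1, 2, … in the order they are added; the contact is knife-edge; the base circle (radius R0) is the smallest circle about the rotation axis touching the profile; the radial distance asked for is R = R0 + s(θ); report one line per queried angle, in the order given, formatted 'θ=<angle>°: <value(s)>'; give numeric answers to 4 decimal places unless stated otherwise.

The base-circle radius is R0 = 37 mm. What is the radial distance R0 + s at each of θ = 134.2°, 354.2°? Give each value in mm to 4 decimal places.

segment 1 (0° to 24.8°, dwell): s unchanged at 0.0000
segment 2 (24.8° to 122.6°, cycloidal, h = 6) is passed completely: s = 0.0000 + (6) = 6.0000
θ = 134.2° falls in segment 3 (122.6° to 170.2°, cycloidal, h = 9): β = 134.2 − 122.6 = 11.6°, B = 47.6°; Δs = 9·(0.2437 − sin(2π·0.2437)/(2π)) = 0.7620; s = 6.0000 + 0.7620 = 6.7620
segment 3 (122.6° to 170.2°, cycloidal, h = 9) is passed completely: s = 6.0000 + (9) = 15.0000
segment 4 (170.2° to 298.6°, simple-harmonic, h = 22) is passed completely: s = 15.0000 + (22) = 37.0000
θ = 354.2° falls in segment 5 (298.6° to 360°, simple-harmonic, h = -37): β = 354.2 − 298.6 = 55.6°, B = 61.4°; Δs = -37/2·(1 − cos(π·0.9055)) = -36.1913; s = 37.0000 − 36.1913 = 0.8087
θ=134.2°: R = R0 + s = 37 + 6.7620 = 43.7620
θ=354.2°: R = R0 + s = 37 + 0.8087 = 37.8087

θ=134.2°: 43.7620
θ=354.2°: 37.8087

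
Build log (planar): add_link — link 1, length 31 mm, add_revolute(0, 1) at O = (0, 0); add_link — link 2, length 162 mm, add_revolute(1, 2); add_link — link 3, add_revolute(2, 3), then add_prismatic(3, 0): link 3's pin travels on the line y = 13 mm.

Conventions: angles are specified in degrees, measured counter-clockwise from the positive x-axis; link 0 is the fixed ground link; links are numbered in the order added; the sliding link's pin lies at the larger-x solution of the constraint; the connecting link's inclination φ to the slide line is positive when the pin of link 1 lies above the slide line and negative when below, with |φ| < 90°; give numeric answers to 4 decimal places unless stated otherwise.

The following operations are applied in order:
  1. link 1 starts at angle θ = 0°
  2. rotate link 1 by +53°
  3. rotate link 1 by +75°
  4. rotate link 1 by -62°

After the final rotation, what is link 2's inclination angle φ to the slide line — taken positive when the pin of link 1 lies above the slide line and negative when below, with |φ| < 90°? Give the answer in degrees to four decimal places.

geometry: r = 31 mm, L = 162 mm, e = 13 mm; θ starts at 0°
rotate link 1 by +53°: θ ← 0° +53° = 53°
rotate link 1 by +75°: θ ← 53° +75° = 128°
rotate link 1 by -62°: θ ← 128° -62° = 66°
h = r sin θ − e = 28.319909 − 13 = 15.319909
sin φ = h / L = 15.319909 / 162 = 0.09456734
φ = arcsin(0.09456734) = 5.426418°

5.4264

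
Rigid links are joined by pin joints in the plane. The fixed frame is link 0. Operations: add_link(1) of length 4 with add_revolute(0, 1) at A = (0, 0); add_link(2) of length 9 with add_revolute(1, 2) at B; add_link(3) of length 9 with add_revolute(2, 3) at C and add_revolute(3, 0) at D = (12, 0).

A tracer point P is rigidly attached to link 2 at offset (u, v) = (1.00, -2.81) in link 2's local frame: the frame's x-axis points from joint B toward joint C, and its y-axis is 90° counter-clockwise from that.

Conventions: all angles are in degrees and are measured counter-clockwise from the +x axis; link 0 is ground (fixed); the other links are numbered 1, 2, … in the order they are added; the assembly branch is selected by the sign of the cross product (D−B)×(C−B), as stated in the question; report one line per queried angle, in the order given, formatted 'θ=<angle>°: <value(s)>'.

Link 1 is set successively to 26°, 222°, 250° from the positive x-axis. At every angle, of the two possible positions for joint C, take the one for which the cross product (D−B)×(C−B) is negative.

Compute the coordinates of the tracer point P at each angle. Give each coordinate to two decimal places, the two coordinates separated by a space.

A=(0,0), D=(12.00,0)
θ=26°: B = A + 4.00·(cos26°, sin26°) = (3.5952, 1.7535)
θ=26°: |BD| = 8.5858
θ=26°: circle(B,9.00) ∩ circle(D,9.00): a=4.2929, h=7.9102
θ=26°:   candidates: C₊=(9.4131,8.6202) cross=67.915; C₋=(6.1821,-6.8667) cross=-67.915
θ=26°:   branch - wants cross < 0 → take C=(6.1821,-6.8667) (cross=-67.915)
θ=26°: ex = (C−B)/|BC| = (0.2874,-0.9578); ey = (0.9578,0.2874)
θ=26°: P = B + 1.00·ex + -2.81·ey = (1.1912,-0.0120)
θ=222°: B = A + 4.00·(cos222°, sin222°) = (-2.9726, -2.6765)
θ=222°: |BD| = 15.2099
θ=222°: circle(B,9.00) ∩ circle(D,9.00): a=7.6050, h=4.8130
θ=222°:   candidates: C₊=(3.6668,3.3996) cross=73.205; C₋=(5.3607,-6.0761) cross=-73.205
θ=222°:   branch - wants cross < 0 → take C=(5.3607,-6.0761) (cross=-73.205)
θ=222°: ex = (C−B)/|BC| = (0.9259,-0.3777); ey = (0.3777,0.9259)
θ=222°: P = B + 1.00·ex + -2.81·ey = (-3.1081,-5.6561)
θ=250°: B = A + 4.00·(cos250°, sin250°) = (-1.3681, -3.7588)
θ=250°: |BD| = 13.8865
θ=250°: circle(B,9.00) ∩ circle(D,9.00): a=6.9432, h=5.7264
θ=250°:   candidates: C₊=(3.7659,3.6332) cross=79.519; C₋=(6.8660,-7.3920) cross=-79.519
θ=250°:   branch - wants cross < 0 → take C=(6.8660,-7.3920) (cross=-79.519)
θ=250°: ex = (C−B)/|BC| = (0.9149,-0.4037); ey = (0.4037,0.9149)
θ=250°: P = B + 1.00·ex + -2.81·ey = (-1.5876,-6.7333)

θ=26°: 1.19 -0.01
θ=222°: -3.11 -5.66
θ=250°: -1.59 -6.73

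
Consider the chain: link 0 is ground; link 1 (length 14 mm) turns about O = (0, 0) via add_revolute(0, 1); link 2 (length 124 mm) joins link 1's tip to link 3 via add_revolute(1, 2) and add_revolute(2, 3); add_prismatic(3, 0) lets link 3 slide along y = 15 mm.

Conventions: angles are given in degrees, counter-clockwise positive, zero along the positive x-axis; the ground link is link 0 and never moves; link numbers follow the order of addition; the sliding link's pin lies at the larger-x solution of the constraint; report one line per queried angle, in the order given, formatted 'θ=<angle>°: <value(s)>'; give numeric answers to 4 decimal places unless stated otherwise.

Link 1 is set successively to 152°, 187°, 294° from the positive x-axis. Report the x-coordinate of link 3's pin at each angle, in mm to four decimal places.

geometry: r = 14 mm, L = 124 mm, e = 15 mm
θ=152°: crank pin P = (r cos θ, r sin θ) = (-12.361266, 6.572602)
θ=152°: h = r sin θ − e = 6.572602 − 15 = -8.427398
θ=152°: x = r cos θ + √(L² − h²) = -12.361266 + 123.713293 = 111.352027
θ=187°: crank pin P = (r cos θ, r sin θ) = (-13.895646, -1.706171)
θ=187°: h = r sin θ − e = -1.706171 − 15 = -16.706171
θ=187°: x = r cos θ + √(L² − h²) = -13.895646 + 122.869459 = 108.973812
θ=294°: crank pin P = (r cos θ, r sin θ) = (5.694313, -12.789636)
θ=294°: h = r sin θ − e = -12.789636 − 15 = -27.789636
θ=294°: x = r cos θ + √(L² − h²) = 5.694313 + 120.845919 = 126.540232

θ=152°: 111.3520
θ=187°: 108.9738
θ=294°: 126.5402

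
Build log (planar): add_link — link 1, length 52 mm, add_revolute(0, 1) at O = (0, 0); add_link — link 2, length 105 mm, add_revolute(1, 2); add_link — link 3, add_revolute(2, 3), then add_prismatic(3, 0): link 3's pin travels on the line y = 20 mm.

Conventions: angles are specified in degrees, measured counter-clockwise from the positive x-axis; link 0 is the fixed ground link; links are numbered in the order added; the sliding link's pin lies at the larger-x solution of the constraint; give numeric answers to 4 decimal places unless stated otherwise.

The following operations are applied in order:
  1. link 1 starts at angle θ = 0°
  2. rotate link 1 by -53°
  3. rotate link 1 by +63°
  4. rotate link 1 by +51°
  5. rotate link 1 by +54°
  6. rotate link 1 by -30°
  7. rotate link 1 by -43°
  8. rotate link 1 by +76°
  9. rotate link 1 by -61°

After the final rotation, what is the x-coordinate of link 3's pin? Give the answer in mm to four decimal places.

geometry: r = 52 mm, L = 105 mm, e = 20 mm; θ starts at 0°
rotate link 1 by -53°: θ ← 0° -53° = -53°
rotate link 1 by +63°: θ ← -53° +63° = 10°
rotate link 1 by +51°: θ ← 10° +51° = 61°
rotate link 1 by +54°: θ ← 61° +54° = 115°
rotate link 1 by -30°: θ ← 115° -30° = 85°
rotate link 1 by -43°: θ ← 85° -43° = 42°
rotate link 1 by +76°: θ ← 42° +76° = 118°
rotate link 1 by -61°: θ ← 118° -61° = 57°
crank pin P = (r cos θ, r sin θ) = (28.321230, 43.610870)
h = r sin θ − e = 43.610870 − 20 = 23.610870
x = r cos θ + √(L² − h²) = 28.321230 + 102.310932 = 130.632162

130.6322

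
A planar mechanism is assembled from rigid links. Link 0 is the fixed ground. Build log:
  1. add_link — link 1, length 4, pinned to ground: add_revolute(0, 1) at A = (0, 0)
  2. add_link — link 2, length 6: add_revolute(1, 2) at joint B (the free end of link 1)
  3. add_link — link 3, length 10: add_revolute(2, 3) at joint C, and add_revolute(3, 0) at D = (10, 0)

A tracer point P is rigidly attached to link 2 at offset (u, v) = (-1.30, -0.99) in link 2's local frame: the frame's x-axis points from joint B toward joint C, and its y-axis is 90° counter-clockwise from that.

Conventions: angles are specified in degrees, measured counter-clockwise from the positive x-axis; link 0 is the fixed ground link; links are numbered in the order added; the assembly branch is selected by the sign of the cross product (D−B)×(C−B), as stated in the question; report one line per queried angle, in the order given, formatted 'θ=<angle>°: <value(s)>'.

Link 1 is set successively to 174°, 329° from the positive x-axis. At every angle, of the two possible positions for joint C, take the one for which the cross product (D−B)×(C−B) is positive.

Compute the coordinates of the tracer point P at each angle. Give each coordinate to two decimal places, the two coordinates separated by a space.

A=(0,0), D=(10.00,0)
θ=174°: B = A + 4.00·(cos174°, sin174°) = (-3.9781, 0.4181)
θ=174°: |BD| = 13.9843
θ=174°: circle(B,6.00) ∩ circle(D,10.00): a=4.7039, h=3.7247
θ=174°:   candidates: C₊=(0.8351,4.0005) cross=52.087; C₋=(0.6123,-3.4456) cross=-52.087
θ=174°:   branch + wants cross > 0 → take C=(0.8351,4.0005) (cross=52.087)
θ=174°: ex = (C−B)/|BC| = (0.8022,0.5971); ey = (-0.5971,0.8022)
θ=174°: P = B + -1.30·ex + -0.99·ey = (-4.4298,-1.1522)
θ=329°: B = A + 4.00·(cos329°, sin329°) = (3.4287, -2.0602)
θ=329°: |BD| = 6.8867
θ=329°: circle(B,6.00) ∩ circle(D,10.00): a=-1.2033, h=5.8781
θ=329°:   candidates: C₊=(0.5221,3.1888) cross=40.481; C₋=(4.0389,-8.0290) cross=-40.481
θ=329°:   branch + wants cross > 0 → take C=(0.5221,3.1888) (cross=40.481)
θ=329°: ex = (C−B)/|BC| = (-0.4844,0.8748); ey = (-0.8748,-0.4844)
θ=329°: P = B + -1.30·ex + -0.99·ey = (4.9245,-2.7178)

θ=174°: -4.43 -1.15
θ=329°: 4.92 -2.72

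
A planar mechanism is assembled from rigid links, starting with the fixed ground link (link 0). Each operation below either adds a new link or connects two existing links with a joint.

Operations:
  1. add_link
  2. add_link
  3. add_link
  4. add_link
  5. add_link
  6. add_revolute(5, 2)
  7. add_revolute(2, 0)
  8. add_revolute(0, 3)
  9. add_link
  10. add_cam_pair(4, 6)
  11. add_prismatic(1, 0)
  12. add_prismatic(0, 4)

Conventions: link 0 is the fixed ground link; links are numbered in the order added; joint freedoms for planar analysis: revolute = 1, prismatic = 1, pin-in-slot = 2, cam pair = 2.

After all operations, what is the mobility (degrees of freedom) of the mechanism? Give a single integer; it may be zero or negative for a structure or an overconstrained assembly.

ground; <1,0,0>
#1 <2,0,0>
#2 <3,0,0>
#3 <4,0,0>
#4 <5,0,0>
#5 <6,0,0>
R:5↔2 J1 <6,1,0>
R:2↔0 J1 <6,2,0>
R:0↔3 J1 <6,3,0>
#6 <7,3,0>
C:4↔6 J2 <7,3,1>
P:1↔0 J1 <7,4,1>
P:0↔4 J1 <7,5,1>
3×6 − 2×5 − 1×1 = 7

M = 7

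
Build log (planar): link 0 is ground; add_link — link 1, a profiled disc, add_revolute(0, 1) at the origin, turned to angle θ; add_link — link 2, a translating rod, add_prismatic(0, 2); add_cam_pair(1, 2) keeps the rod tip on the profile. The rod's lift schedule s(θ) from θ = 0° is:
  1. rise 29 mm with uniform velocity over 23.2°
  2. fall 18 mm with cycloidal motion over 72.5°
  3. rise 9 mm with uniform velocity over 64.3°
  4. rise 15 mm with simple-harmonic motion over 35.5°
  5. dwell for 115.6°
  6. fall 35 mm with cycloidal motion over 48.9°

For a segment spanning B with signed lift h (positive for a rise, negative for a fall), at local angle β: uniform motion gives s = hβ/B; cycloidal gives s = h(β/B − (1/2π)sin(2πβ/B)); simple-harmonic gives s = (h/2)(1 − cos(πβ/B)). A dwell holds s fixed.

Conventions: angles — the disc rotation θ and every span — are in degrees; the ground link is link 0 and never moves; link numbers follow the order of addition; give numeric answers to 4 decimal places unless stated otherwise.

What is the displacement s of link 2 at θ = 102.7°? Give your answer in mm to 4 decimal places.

seg 1 [0°–23.2°] uniform, h=29: full span → s += 29 → s = 29.0000
seg 2 [23.2°–95.7°] cycloidal, h=-18: full span → s += -18 → s = 11.0000
seg 3 [95.7°–160°] uniform, h=9: θ=102.7° here. β=7, B=64.3. 9·7/64.3 = 0.9798 → s = 11.9798

11.9798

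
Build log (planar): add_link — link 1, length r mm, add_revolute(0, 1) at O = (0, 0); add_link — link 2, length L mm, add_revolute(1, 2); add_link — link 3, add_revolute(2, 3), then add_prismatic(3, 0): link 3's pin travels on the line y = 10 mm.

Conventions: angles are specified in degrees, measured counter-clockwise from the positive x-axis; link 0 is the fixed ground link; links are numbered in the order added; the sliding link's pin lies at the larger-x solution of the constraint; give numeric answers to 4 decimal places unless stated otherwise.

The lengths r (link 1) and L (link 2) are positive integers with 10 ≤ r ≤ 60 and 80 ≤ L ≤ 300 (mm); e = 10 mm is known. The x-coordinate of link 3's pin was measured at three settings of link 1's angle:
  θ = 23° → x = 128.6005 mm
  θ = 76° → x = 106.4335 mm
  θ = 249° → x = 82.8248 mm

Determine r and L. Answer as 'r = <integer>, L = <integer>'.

constraint per measurement: (x − r cos θ)² + (r sin θ − e)² = L²
subtracting the θ₁ and θ₂ equations cancels the r² and L² terms:
r = (x₁² − x₂²) / (2[(x₁cos θ₁ + e sin θ₁) − (x₂cos θ₂ + e sin θ₂)]) = 30.0001 → r = 30
L² = (x₁ − r cos θ₁)² + (r sin θ₁ − e)² = 10201.0069 → L = 101.0000 → L = 101
check at θ₃=249°: x = 82.8248 (printed 82.8248) ✓

r = 30, L = 101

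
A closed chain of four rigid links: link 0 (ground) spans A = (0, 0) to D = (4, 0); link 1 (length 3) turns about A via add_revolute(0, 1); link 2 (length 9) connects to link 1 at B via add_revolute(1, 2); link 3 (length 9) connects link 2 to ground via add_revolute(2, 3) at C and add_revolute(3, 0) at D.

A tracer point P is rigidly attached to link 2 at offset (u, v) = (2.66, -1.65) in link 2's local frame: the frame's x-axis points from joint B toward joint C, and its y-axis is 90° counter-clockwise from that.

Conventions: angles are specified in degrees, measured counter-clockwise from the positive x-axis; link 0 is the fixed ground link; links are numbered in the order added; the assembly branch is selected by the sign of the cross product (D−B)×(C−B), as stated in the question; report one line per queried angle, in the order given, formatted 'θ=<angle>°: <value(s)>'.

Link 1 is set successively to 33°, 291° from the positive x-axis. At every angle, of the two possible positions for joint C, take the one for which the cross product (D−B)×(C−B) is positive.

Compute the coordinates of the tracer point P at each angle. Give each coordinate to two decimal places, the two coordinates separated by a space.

A=(0,0), D=(4.00,0)
θ=33°: B = A + 3.00·(cos33°, sin33°) = (2.5160, 1.6339)
θ=33°: |BD| = 2.2072
θ=33°: circle(B,9.00) ∩ circle(D,9.00): a=1.1036, h=8.9321
θ=33°:   candidates: C₊=(9.8700,6.8222) cross=19.715; C₋=(-3.3540,-5.1883) cross=-19.715
θ=33°:   branch + wants cross > 0 → take C=(9.8700,6.8222) (cross=19.715)
θ=33°: ex = (C−B)/|BC| = (0.8171,0.5765); ey = (-0.5765,0.8171)
θ=33°: P = B + 2.66·ex + -1.65·ey = (5.6407,1.8191)
θ=291°: B = A + 3.00·(cos291°, sin291°) = (1.0751, -2.8007)
θ=291°: |BD| = 4.0496
θ=291°: circle(B,9.00) ∩ circle(D,9.00): a=2.0248, h=8.7693
θ=291°:   candidates: C₊=(-3.5274,4.9334) cross=35.512; C₋=(8.6025,-7.7342) cross=-35.512
θ=291°:   branch + wants cross > 0 → take C=(-3.5274,4.9334) (cross=35.512)
θ=291°: ex = (C−B)/|BC| = (-0.5114,0.8594); ey = (-0.8594,-0.5114)
θ=291°: P = B + 2.66·ex + -1.65·ey = (1.1327,0.3289)

θ=33°: 5.64 1.82
θ=291°: 1.13 0.33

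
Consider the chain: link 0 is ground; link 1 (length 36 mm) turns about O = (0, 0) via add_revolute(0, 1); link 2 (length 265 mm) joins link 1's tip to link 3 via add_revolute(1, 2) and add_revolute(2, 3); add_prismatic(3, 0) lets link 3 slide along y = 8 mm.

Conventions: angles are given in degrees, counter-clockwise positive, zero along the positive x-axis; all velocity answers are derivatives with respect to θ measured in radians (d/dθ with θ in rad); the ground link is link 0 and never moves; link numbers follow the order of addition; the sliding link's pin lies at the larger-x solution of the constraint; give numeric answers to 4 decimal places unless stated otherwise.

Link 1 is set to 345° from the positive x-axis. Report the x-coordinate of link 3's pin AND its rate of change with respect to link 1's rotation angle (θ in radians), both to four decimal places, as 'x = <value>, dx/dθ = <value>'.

geometry: r = 36 mm, L = 265 mm, e = 8 mm
crank pin P = (r cos θ, r sin θ) = (34.773330, -9.317486)
h = r sin θ − e = -9.317486 − 8 = -17.317486
x = r cos θ + √(L² − h²) = 34.773330 + 264.433554 = 299.206884
dx/dθ = −r sin θ − h·r cos θ/√(L² − h²) (θ in radians; h = -17.317486) = 11.594756

x = 299.2069, dx/dθ = 11.5948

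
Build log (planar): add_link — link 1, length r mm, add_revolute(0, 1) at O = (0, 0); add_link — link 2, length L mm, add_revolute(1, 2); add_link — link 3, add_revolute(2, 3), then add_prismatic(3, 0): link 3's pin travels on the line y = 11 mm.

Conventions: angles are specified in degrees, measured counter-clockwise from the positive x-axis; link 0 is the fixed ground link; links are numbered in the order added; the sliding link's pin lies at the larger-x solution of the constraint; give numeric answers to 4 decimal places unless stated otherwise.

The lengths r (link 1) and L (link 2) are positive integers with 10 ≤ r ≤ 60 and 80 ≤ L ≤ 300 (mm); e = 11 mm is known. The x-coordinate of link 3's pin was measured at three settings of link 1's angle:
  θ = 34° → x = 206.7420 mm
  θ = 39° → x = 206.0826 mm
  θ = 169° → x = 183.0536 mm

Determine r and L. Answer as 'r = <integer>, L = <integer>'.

constraint per measurement: (x − r cos θ)² + (r sin θ − e)² = L²
subtracting the θ₁ and θ₂ equations cancels the r² and L² terms:
r = (x₁² − x₂²) / (2[(x₁cos θ₁ + e sin θ₁) − (x₂cos θ₂ + e sin θ₂)]) = 13.0008 → r = 13
L² = (x₁ − r cos θ₁)² + (r sin θ₁ − e)² = 38416.0064 → L = 196.0000 → L = 196
check at θ₃=169°: x = 183.0536 (printed 183.0536) ✓

r = 13, L = 196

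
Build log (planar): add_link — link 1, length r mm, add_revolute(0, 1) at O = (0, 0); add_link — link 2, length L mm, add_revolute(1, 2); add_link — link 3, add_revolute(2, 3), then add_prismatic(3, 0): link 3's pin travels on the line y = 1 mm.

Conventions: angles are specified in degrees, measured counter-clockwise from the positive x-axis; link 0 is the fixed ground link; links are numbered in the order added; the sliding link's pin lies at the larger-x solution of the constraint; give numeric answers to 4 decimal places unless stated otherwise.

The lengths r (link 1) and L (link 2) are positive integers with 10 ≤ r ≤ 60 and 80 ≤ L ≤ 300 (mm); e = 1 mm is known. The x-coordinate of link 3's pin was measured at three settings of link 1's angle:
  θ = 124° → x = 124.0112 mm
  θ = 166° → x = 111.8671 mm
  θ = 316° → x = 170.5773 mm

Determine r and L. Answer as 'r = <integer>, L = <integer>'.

constraint per measurement: (x − r cos θ)² + (r sin θ − e)² = L²
subtracting the θ₁ and θ₂ equations cancels the r² and L² terms:
r = (x₁² − x₂²) / (2[(x₁cos θ₁ + e sin θ₁) − (x₂cos θ₂ + e sin θ₂)]) = 36.0000 → r = 36
L² = (x₁ − r cos θ₁)² + (r sin θ₁ − e)² = 21609.0122 → L = 147.0000 → L = 147
check at θ₃=316°: x = 170.5773 (printed 170.5773) ✓

r = 36, L = 147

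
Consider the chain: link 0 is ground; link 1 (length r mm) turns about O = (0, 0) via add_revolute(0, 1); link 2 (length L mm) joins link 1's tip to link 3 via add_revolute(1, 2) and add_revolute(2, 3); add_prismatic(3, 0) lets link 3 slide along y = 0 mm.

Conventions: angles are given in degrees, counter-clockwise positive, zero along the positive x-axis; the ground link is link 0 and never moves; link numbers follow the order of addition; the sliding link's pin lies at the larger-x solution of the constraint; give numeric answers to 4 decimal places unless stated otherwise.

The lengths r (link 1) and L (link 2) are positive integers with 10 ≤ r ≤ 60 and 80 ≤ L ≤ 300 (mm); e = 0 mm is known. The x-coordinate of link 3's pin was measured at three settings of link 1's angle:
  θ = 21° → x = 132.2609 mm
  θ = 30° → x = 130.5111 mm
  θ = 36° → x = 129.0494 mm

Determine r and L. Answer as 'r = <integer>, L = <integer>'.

constraint per measurement: (x − r cos θ)² + (r sin θ − e)² = L²
subtracting the θ₁ and θ₂ equations cancels the r² and L² terms:
r = (x₁² − x₂²) / (2[(x₁cos θ₁ + e sin θ₁) − (x₂cos θ₂ + e sin θ₂)]) = 21.9994 → r = 22
L² = (x₁ − r cos θ₁)² + (r sin θ₁ − e)² = 12543.9934 → L = 112.0000 → L = 112
check at θ₃=36°: x = 129.0494 (printed 129.0494) ✓

r = 22, L = 112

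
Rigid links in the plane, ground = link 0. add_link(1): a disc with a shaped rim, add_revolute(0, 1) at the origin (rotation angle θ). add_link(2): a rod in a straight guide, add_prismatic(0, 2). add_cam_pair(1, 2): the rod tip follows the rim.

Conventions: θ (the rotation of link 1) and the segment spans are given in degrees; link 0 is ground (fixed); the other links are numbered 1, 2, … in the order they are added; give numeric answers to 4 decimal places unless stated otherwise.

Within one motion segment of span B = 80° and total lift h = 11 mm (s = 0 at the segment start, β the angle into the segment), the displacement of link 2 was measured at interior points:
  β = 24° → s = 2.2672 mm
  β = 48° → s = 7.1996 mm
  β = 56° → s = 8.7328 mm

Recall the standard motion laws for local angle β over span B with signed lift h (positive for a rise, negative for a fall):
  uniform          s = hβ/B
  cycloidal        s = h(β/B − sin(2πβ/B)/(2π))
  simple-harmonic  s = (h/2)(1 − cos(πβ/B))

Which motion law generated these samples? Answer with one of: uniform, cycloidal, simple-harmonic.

candidates at β/B = r: uniform s = h·r (linear in β); cycloidal s = h·(r − sin(2πr)/(2π)); simple-harmonic s = (h/2)(1 − cos(πr))
β=24°: printed 2.2672 | uniform 3.3000, cycloidal 1.6350, simple-harmonic 2.2672
β=48°: printed 7.1996 | uniform 6.6000, cycloidal 7.6290, simple-harmonic 7.1996
β=56°: printed 8.7328 | uniform 7.7000, cycloidal 9.3650, simple-harmonic 8.7328
only one law matches every sample → simple-harmonic

simple-harmonic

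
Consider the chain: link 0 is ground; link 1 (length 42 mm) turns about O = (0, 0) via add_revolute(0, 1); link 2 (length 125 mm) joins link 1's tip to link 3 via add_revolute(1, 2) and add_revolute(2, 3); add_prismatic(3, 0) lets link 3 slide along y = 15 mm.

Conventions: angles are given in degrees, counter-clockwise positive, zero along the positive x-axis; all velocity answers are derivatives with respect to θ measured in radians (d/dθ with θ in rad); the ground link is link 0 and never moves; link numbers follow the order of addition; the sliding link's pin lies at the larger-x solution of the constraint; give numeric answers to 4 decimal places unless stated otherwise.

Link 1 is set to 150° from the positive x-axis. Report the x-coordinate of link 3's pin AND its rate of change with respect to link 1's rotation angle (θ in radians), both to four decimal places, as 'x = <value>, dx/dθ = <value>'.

geometry: r = 42 mm, L = 125 mm, e = 15 mm
crank pin P = (r cos θ, r sin θ) = (-36.373067, 21.000000)
h = r sin θ − e = 21.000000 − 15 = 6.000000
x = r cos θ + √(L² − h²) = -36.373067 + 124.855917 = 88.482850
dx/dθ = −r sin θ − h·r cos θ/√(L² − h²) (θ in radians; h = 6.000000) = -19.252078

x = 88.4829, dx/dθ = -19.2521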